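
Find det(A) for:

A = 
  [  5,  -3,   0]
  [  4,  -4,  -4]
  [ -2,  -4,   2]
Cofactor expansion along row 1:
det(A) = (5)·((-4)(2) - (-4)(-4)) - (-3)·((4)(2) - (-4)(-2)) + (0)·((4)(-4) - (-4)(-2))
  = (5)(-24) - (-3)(0) + (0)(-24)
  = -120

det(A) = -120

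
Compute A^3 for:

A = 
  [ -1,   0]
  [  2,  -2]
A² = A·A:
A²[1,1] = (-1)(-1) + (0)(2) = 1
A²[1,2] = (-1)(0) + (0)(-2) = 0
A²[2,1] = (2)(-1) + (-2)(2) = -6
A²[2,2] = (2)(0) + (-2)(-2) = 4
A² = 
  [  1,   0]
  [ -6,   4]

A^3 = A^2·A:
A^3[1,1] = (1)(-1) + (0)(2) = -1
A^3[1,2] = (1)(0) + (0)(-2) = 0
A^3[2,1] = (-6)(-1) + (4)(2) = 14
A^3[2,2] = (-6)(0) + (4)(-2) = -8
A^3 = 
  [ -1,   0]
  [ 14,  -8]

Therefore
A^3 = 
  [ -1,   0]
  [ 14,  -8]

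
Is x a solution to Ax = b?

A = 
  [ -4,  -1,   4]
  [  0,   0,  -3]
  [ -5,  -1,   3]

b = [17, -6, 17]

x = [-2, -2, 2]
No

Ax = [18, -6, 18] ≠ b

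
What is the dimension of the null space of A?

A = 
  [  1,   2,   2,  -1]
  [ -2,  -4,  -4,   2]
nullity(A) = 3

Row reduce:
R2 → R2 + (2)·R1
REF = 
  [  1,   2,   2,  -1]
  [  0,   0,   0,   0]
Pivot columns: 1 → 1 pivot.
rank(A) = 1, so nullity(A) = 4 - 1 = 3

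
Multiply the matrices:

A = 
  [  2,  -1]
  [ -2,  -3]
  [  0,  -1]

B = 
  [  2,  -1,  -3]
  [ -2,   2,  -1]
A is 3×2 and B is 2×3, so AB is 3×3. Each entry is (row of A)·(column of B):
AB[1,1] = (2)(2) + (-1)(-2) = 6
AB[1,2] = (2)(-1) + (-1)(2) = -4
AB[1,3] = (2)(-3) + (-1)(-1) = -5
AB[2,1] = (-2)(2) + (-3)(-2) = 2
AB[2,2] = (-2)(-1) + (-3)(2) = -4
AB[2,3] = (-2)(-3) + (-3)(-1) = 9
AB[3,1] = (0)(2) + (-1)(-2) = 2
AB[3,2] = (0)(-1) + (-1)(2) = -2
AB[3,3] = (0)(-3) + (-1)(-1) = 1

AB = 
  [  6,  -4,  -5]
  [  2,  -4,   9]
  [  2,  -2,   1]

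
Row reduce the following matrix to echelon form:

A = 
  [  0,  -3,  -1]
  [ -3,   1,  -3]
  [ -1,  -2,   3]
Row operations:
Swap R1 ↔ R2
R3 → R3 - (1/3)·R1
R3 → R3 - (7/9)·R2

Resulting echelon form:
REF = 
  [  -3,    1,   -3]
  [   0,   -3,   -1]
  [   0,    0, 43/9]

Rank = 3 (number of non-zero pivot rows).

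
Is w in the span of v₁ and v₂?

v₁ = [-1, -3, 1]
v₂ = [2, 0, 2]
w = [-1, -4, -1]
No

Form the augmented matrix and row-reduce:
[v₁|v₂|w] = 
  [ -1,   2,  -1]
  [ -3,   0,  -4]
  [  1,   2,  -1]
R2 → R2 - (3)·R1
R3 → R3 + (1)·R1
R3 → R3 + (2/3)·R2
REF = 
  [  -1,    2,   -1]
  [   0,   -6,   -1]
  [   0,    0, -8/3]

Row 3 reads [0 0 | -8/3], i.e. 0 = -8/3, so the system is inconsistent and w ∉ span{v₁, v₂}.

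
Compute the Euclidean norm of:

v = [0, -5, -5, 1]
7.141

||v||₂ = √((0)² + (-5)² + (-5)² + (1)²) = √51 = 7.141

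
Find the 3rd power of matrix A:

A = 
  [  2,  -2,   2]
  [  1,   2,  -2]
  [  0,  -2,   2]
A² = A·A:
A²[1,1] = (2)(2) + (-2)(1) + (2)(0) = 2
A²[1,2] = (2)(-2) + (-2)(2) + (2)(-2) = -12
A²[1,3] = (2)(2) + (-2)(-2) + (2)(2) = 12
A²[2,1] = (1)(2) + (2)(1) + (-2)(0) = 4
A²[2,2] = (1)(-2) + (2)(2) + (-2)(-2) = 6
A²[2,3] = (1)(2) + (2)(-2) + (-2)(2) = -6
A²[3,1] = (0)(2) + (-2)(1) + (2)(0) = -2
A²[3,2] = (0)(-2) + (-2)(2) + (2)(-2) = -8
A²[3,3] = (0)(2) + (-2)(-2) + (2)(2) = 8
A² = 
  [  2, -12,  12]
  [  4,   6,  -6]
  [ -2,  -8,   8]

A^3 = A^2·A:
A^3[1,1] = (2)(2) + (-12)(1) + (12)(0) = -8
A^3[1,2] = (2)(-2) + (-12)(2) + (12)(-2) = -52
A^3[1,3] = (2)(2) + (-12)(-2) + (12)(2) = 52
A^3[2,1] = (4)(2) + (6)(1) + (-6)(0) = 14
A^3[2,2] = (4)(-2) + (6)(2) + (-6)(-2) = 16
A^3[2,3] = (4)(2) + (6)(-2) + (-6)(2) = -16
A^3[3,1] = (-2)(2) + (-8)(1) + (8)(0) = -12
A^3[3,2] = (-2)(-2) + (-8)(2) + (8)(-2) = -28
A^3[3,3] = (-2)(2) + (-8)(-2) + (8)(2) = 28
A^3 = 
  [ -8, -52,  52]
  [ 14,  16, -16]
  [-12, -28,  28]

Therefore
A^3 = 
  [ -8, -52,  52]
  [ 14,  16, -16]
  [-12, -28,  28]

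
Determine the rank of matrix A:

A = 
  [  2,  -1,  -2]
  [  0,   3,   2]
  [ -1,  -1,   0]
Row reduce:
R3 → R3 + (1/2)·R1
R3 → R3 + (1/2)·R2
REF = 
  [  2,  -1,  -2]
  [  0,   3,   2]
  [  0,   0,   0]
Pivot columns: 1, 2 → 2 pivots.

rank(A) = 2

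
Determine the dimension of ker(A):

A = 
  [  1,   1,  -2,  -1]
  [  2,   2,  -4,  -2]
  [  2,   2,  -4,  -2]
nullity(A) = 3

Row reduce:
R2 → R2 - (2)·R1
R3 → R3 - (2)·R1
REF = 
  [  1,   1,  -2,  -1]
  [  0,   0,   0,   0]
  [  0,   0,   0,   0]
Pivot columns: 1 → 1 pivot.
rank(A) = 1, so nullity(A) = 4 - 1 = 3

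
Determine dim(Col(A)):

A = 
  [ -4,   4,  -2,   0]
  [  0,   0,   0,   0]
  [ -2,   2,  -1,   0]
Row reduce:
R3 → R3 - (1/2)·R1
REF = 
  [ -4,   4,  -2,   0]
  [  0,   0,   0,   0]
  [  0,   0,   0,   0]
Pivot columns: 1 → 1 pivot.
dim(Col(A)) = number of pivot columns = 1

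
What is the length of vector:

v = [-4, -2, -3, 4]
6.708

||v||₂ = √((-4)² + (-2)² + (-3)² + (4)²) = √45 = 6.708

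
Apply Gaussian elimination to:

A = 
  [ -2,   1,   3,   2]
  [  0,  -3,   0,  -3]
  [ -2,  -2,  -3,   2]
Row operations:
R3 → R3 - (1)·R1
R3 → R3 - (1)·R2

Resulting echelon form:
REF = 
  [ -2,   1,   3,   2]
  [  0,  -3,   0,  -3]
  [  0,   0,  -6,   3]

Rank = 3 (number of non-zero pivot rows).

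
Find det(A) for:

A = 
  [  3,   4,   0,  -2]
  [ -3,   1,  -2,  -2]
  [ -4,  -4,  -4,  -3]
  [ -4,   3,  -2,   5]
Cofactor expansion along row 1: det(A) = a₁₁M₁₁ - a₁₂M₁₂ + a₁₃M₁₃ - a₁₄M₁₄

M₁₁ = det[[1, -2, -2]; [-4, -4, -3]; [3, -2, 5]]
  = (1)·((-4)(5) - (-3)(-2)) - (-2)·((-4)(5) - (-3)(3)) + (-2)·((-4)(-2) - (-4)(3))
  = (1)(-26) - (-2)(-11) + (-2)(20)
  = -88
M₁₂ = det[[-3, -2, -2]; [-4, -4, -3]; [-4, -2, 5]]
  = (-3)·((-4)(5) - (-3)(-2)) - (-2)·((-4)(5) - (-3)(-4)) + (-2)·((-4)(-2) - (-4)(-4))
  = (-3)(-26) - (-2)(-32) + (-2)(-8)
  = 30
M₁₃ = det[[-3, 1, -2]; [-4, -4, -3]; [-4, 3, 5]]
  = (-3)·((-4)(5) - (-3)(3)) - (1)·((-4)(5) - (-3)(-4)) + (-2)·((-4)(3) - (-4)(-4))
  = (-3)(-11) - (1)(-32) + (-2)(-28)
  = 121
M₁₄ = det[[-3, 1, -2]; [-4, -4, -4]; [-4, 3, -2]]
  = (-3)·((-4)(-2) - (-4)(3)) - (1)·((-4)(-2) - (-4)(-4)) + (-2)·((-4)(3) - (-4)(-4))
  = (-3)(20) - (1)(-8) + (-2)(-28)
  = 4

det(A) = (3)(-88) - (4)(30) + (0)(121) - (-2)(4) = -376

det(A) = -376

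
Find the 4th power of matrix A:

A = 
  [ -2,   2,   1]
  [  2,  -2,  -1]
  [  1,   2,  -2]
A^4 = 
  [135, -54, -108]
  [-135,  54, 108]
  [ 54, -54, -27]

A² = A·A:
A²[1,1] = (-2)(-2) + (2)(2) + (1)(1) = 9
A²[1,2] = (-2)(2) + (2)(-2) + (1)(2) = -6
A²[1,3] = (-2)(1) + (2)(-1) + (1)(-2) = -6
A²[2,1] = (2)(-2) + (-2)(2) + (-1)(1) = -9
A²[2,2] = (2)(2) + (-2)(-2) + (-1)(2) = 6
A²[2,3] = (2)(1) + (-2)(-1) + (-1)(-2) = 6
A²[3,1] = (1)(-2) + (2)(2) + (-2)(1) = 0
A²[3,2] = (1)(2) + (2)(-2) + (-2)(2) = -6
A²[3,3] = (1)(1) + (2)(-1) + (-2)(-2) = 3
A² = 
  [  9,  -6,  -6]
  [ -9,   6,   6]
  [  0,  -6,   3]

A^3 = A^2·A:
A^3[1,1] = (9)(-2) + (-6)(2) + (-6)(1) = -36
A^3[1,2] = (9)(2) + (-6)(-2) + (-6)(2) = 18
A^3[1,3] = (9)(1) + (-6)(-1) + (-6)(-2) = 27
A^3[2,1] = (-9)(-2) + (6)(2) + (6)(1) = 36
A^3[2,2] = (-9)(2) + (6)(-2) + (6)(2) = -18
A^3[2,3] = (-9)(1) + (6)(-1) + (6)(-2) = -27
A^3[3,1] = (0)(-2) + (-6)(2) + (3)(1) = -9
A^3[3,2] = (0)(2) + (-6)(-2) + (3)(2) = 18
A^3[3,3] = (0)(1) + (-6)(-1) + (3)(-2) = 0
A^3 = 
  [-36,  18,  27]
  [ 36, -18, -27]
  [ -9,  18,   0]

A^4 = A^3·A:
A^4[1,1] = (-36)(-2) + (18)(2) + (27)(1) = 135
A^4[1,2] = (-36)(2) + (18)(-2) + (27)(2) = -54
A^4[1,3] = (-36)(1) + (18)(-1) + (27)(-2) = -108
A^4[2,1] = (36)(-2) + (-18)(2) + (-27)(1) = -135
A^4[2,2] = (36)(2) + (-18)(-2) + (-27)(2) = 54
A^4[2,3] = (36)(1) + (-18)(-1) + (-27)(-2) = 108
A^4[3,1] = (-9)(-2) + (18)(2) + (0)(1) = 54
A^4[3,2] = (-9)(2) + (18)(-2) + (0)(2) = -54
A^4[3,3] = (-9)(1) + (18)(-1) + (0)(-2) = -27
A^4 = 
  [135, -54, -108]
  [-135,  54, 108]
  [ 54, -54, -27]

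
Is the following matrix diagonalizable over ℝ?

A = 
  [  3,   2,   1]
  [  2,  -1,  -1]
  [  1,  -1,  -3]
Yes

Characteristic polynomial: det(λI - A) = λ³ + λ² - 15λ - 15
Testing integer divisors of the constant term: p(-1) = 0, so (λ + 1) is a factor:
p(λ) = (λ + 1)(λ² - 15)
λ² - 15 = 0  ⇒  λ = (0 ± √((0)² - 4·(-15)))/2 = (0 ± √(60))/2
  = √15,  -√15
Eigenvalues: -1, √15, -√15  (≈ -1, 3.873, -3.873)
The two irrational eigenvalues are distinct (simple), so each has alg. mult. = geom. mult. = 1.
λ=-1: alg. mult. = 1, geom. mult. = 3 - rank(A - (-1)I) = 3 - 2 = 1
Sum of geometric multiplicities equals n, so A has n independent eigenvectors.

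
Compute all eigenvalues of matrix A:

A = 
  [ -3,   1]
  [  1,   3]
λ = √10, -√10  (≈ 3.162, -3.162)

tr(A) = 0, det(A) = -10
Characteristic polynomial: λ² - tr(A)λ + det(A) = λ² - 10
λ² - 10 = 0  ⇒  λ = (0 ± √((0)² - 4·(-10)))/2 = (0 ± √(40))/2
  = √10,  -√10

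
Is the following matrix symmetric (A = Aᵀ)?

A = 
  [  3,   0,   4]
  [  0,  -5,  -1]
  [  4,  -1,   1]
Yes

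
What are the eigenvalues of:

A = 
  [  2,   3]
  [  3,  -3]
λ = (-1 + √61)/2, (-1 - √61)/2  (≈ 3.405, -4.405)

tr(A) = -1, det(A) = -15
Characteristic polynomial: λ² - tr(A)λ + det(A) = λ² + λ - 15
λ² + λ - 15 = 0  ⇒  λ = (-1 ± √((1)² - 4·(-15)))/2 = (-1 ± √(61))/2
  = (-1 + √61)/2,  (-1 - √61)/2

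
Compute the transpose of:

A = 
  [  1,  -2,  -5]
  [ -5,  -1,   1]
Aᵀ = 
  [  1,  -5]
  [ -2,  -1]
  [ -5,   1]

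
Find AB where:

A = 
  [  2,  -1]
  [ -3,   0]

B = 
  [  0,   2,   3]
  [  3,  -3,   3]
A is 2×2 and B is 2×3, so AB is 2×3. Each entry is (row of A)·(column of B):
AB[1,1] = (2)(0) + (-1)(3) = -3
AB[1,2] = (2)(2) + (-1)(-3) = 7
AB[1,3] = (2)(3) + (-1)(3) = 3
AB[2,1] = (-3)(0) + (0)(3) = 0
AB[2,2] = (-3)(2) + (0)(-3) = -6
AB[2,3] = (-3)(3) + (0)(3) = -9

AB = 
  [ -3,   7,   3]
  [  0,  -6,  -9]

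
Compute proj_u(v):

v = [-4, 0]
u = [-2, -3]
proj_u(v) = [-16/13, -24/13]

v·u = (-4)(-2) + (0)(-3) = 8
u·u = (-2)² + (-3)² = 13
proj_u(v) = (v·u / u·u) × u = (8/13) × u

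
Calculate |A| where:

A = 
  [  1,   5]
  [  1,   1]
-4

For a 2×2 matrix, det = ad - bc = (1)(1) - (5)(1) = -4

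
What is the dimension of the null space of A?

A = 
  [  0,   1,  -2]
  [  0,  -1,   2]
nullity(A) = 2

Row reduce:
R2 → R2 + (1)·R1
REF = 
  [  0,   1,  -2]
  [  0,   0,   0]
Pivot columns: 2 → 1 pivot.
rank(A) = 1, so nullity(A) = 3 - 1 = 2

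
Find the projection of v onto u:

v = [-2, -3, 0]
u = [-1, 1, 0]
v·u = (-2)(-1) + (-3)(1) + (0)(0) = -1
u·u = (-1)² + (1)² + (0)² = 2
proj_u(v) = (v·u / u·u) × u = (-1/2) × u

proj_u(v) = [1/2, -1/2, 0]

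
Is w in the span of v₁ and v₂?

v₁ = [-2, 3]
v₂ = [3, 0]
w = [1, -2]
Yes

Form the augmented matrix and row-reduce:
[v₁|v₂|w] = 
  [ -2,   3,   1]
  [  3,   0,  -2]
R2 → R2 + (3/2)·R1
REF = 
  [  -2,    3,    1]
  [   0,  9/2, -1/2]

No row of the form [0 0 | nonzero], so the system is consistent. Back-substitution gives c₁ = -2/3, c₂ = -1/9: w = (-2/3)·v₁ + (-1/9)·v₂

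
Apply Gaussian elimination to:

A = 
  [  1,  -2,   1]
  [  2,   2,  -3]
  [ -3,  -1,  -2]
Row operations:
R2 → R2 - (2)·R1
R3 → R3 + (3)·R1
R3 → R3 + (7/6)·R2

Resulting echelon form:
REF = 
  [    1,    -2,     1]
  [    0,     6,    -5]
  [    0,     0, -29/6]

Rank = 3 (number of non-zero pivot rows).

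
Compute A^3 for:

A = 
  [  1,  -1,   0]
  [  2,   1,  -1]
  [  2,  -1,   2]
A^3 = 
  [ -3,  -2,   4]
  [ -4,   1,  -6]
  [  4, -14,  15]

A² = A·A:
A²[1,1] = (1)(1) + (-1)(2) + (0)(2) = -1
A²[1,2] = (1)(-1) + (-1)(1) + (0)(-1) = -2
A²[1,3] = (1)(0) + (-1)(-1) + (0)(2) = 1
A²[2,1] = (2)(1) + (1)(2) + (-1)(2) = 2
A²[2,2] = (2)(-1) + (1)(1) + (-1)(-1) = 0
A²[2,3] = (2)(0) + (1)(-1) + (-1)(2) = -3
A²[3,1] = (2)(1) + (-1)(2) + (2)(2) = 4
A²[3,2] = (2)(-1) + (-1)(1) + (2)(-1) = -5
A²[3,3] = (2)(0) + (-1)(-1) + (2)(2) = 5
A² = 
  [ -1,  -2,   1]
  [  2,   0,  -3]
  [  4,  -5,   5]

A^3 = A^2·A:
A^3[1,1] = (-1)(1) + (-2)(2) + (1)(2) = -3
A^3[1,2] = (-1)(-1) + (-2)(1) + (1)(-1) = -2
A^3[1,3] = (-1)(0) + (-2)(-1) + (1)(2) = 4
A^3[2,1] = (2)(1) + (0)(2) + (-3)(2) = -4
A^3[2,2] = (2)(-1) + (0)(1) + (-3)(-1) = 1
A^3[2,3] = (2)(0) + (0)(-1) + (-3)(2) = -6
A^3[3,1] = (4)(1) + (-5)(2) + (5)(2) = 4
A^3[3,2] = (4)(-1) + (-5)(1) + (5)(-1) = -14
A^3[3,3] = (4)(0) + (-5)(-1) + (5)(2) = 15
A^3 = 
  [ -3,  -2,   4]
  [ -4,   1,  -6]
  [  4, -14,  15]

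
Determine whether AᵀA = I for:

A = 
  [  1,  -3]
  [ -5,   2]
No

AᵀA = 
  [ 26, -13]
  [-13,  13]
≠ I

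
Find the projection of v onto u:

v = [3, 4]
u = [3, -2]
v·u = (3)(3) + (4)(-2) = 1
u·u = (3)² + (-2)² = 13
proj_u(v) = (v·u / u·u) × u = (1/13) × u

proj_u(v) = [3/13, -2/13]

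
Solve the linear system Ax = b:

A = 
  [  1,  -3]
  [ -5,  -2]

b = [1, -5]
Row reduce the augmented matrix [A|b]:
R2 → R2 + (5)·R1
REF = 
  [  1,  -3,   1]
  [  0, -17,   0]

Back-substitution:
x₂ = 0 / (-17) = 0
x₁ = (1 - (-3)(0)) / 1 = 1

x = [1, 0]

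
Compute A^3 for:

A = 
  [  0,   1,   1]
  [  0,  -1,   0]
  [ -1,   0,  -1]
A² = A·A:
A²[1,1] = (0)(0) + (1)(0) + (1)(-1) = -1
A²[1,2] = (0)(1) + (1)(-1) + (1)(0) = -1
A²[1,3] = (0)(1) + (1)(0) + (1)(-1) = -1
A²[2,1] = (0)(0) + (-1)(0) + (0)(-1) = 0
A²[2,2] = (0)(1) + (-1)(-1) + (0)(0) = 1
A²[2,3] = (0)(1) + (-1)(0) + (0)(-1) = 0
A²[3,1] = (-1)(0) + (0)(0) + (-1)(-1) = 1
A²[3,2] = (-1)(1) + (0)(-1) + (-1)(0) = -1
A²[3,3] = (-1)(1) + (0)(0) + (-1)(-1) = 0
A² = 
  [ -1,  -1,  -1]
  [  0,   1,   0]
  [  1,  -1,   0]

A^3 = A^2·A:
A^3[1,1] = (-1)(0) + (-1)(0) + (-1)(-1) = 1
A^3[1,2] = (-1)(1) + (-1)(-1) + (-1)(0) = 0
A^3[1,3] = (-1)(1) + (-1)(0) + (-1)(-1) = 0
A^3[2,1] = (0)(0) + (1)(0) + (0)(-1) = 0
A^3[2,2] = (0)(1) + (1)(-1) + (0)(0) = -1
A^3[2,3] = (0)(1) + (1)(0) + (0)(-1) = 0
A^3[3,1] = (1)(0) + (-1)(0) + (0)(-1) = 0
A^3[3,2] = (1)(1) + (-1)(-1) + (0)(0) = 2
A^3[3,3] = (1)(1) + (-1)(0) + (0)(-1) = 1
A^3 = 
  [  1,   0,   0]
  [  0,  -1,   0]
  [  0,   2,   1]

Therefore
A^3 = 
  [  1,   0,   0]
  [  0,  -1,   0]
  [  0,   2,   1]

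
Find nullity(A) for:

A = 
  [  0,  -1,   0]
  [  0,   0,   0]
nullity(A) = 2

Row reduce:
(no row operations needed)
REF = 
  [  0,  -1,   0]
  [  0,   0,   0]
Pivot columns: 2 → 1 pivot.
rank(A) = 1, so nullity(A) = 3 - 1 = 2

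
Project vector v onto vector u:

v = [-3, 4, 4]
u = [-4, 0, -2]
proj_u(v) = [-4/5, 0, -2/5]

v·u = (-3)(-4) + (4)(0) + (4)(-2) = 4
u·u = (-4)² + (0)² + (-2)² = 20
proj_u(v) = (v·u / u·u) × u = (4/20) × u = (1/5) × u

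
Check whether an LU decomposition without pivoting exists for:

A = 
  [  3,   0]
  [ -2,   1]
Yes.
A[1,1] = 3 ≠ 0, so Gaussian elimination proceeds without a row swap: multiplier ℓ₂₁ = (-2)/(3) = -2/3, and U[2,2] = 1 - (-2/3)(0) = 1.
L = 
  [   1,    0]
  [-2/3,    1]
U = 
  [  3,   0]
  [  0,   1]
Check row 2 of LU: [(-2/3)(3), (-2/3)(0) + 1] = [-2, 1] = row 2 of A ✓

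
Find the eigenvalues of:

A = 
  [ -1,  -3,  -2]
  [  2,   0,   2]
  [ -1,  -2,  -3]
Characteristic polynomial: det(λI - A) = λ³ + 4λ² + 11λ + 8
Testing integer divisors of the constant term: p(-1) = 0, so (λ + 1) is a factor:
p(λ) = (λ + 1)(λ² + 3λ + 8)
λ² + 3λ + 8 = 0  ⇒  λ = (-3 ± √((3)² - 4·(8)))/2 = (-3 ± √(-23))/2
  = (-3 + i√23)/2,  (-3 - i√23)/2

λ = -1, (-3 + i√23)/2, (-3 - i√23)/2  (≈ -1, -1.5 + 2.398i, -1.5 - 2.398i)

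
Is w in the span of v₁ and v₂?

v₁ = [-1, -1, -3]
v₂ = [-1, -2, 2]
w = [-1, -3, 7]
Yes

Form the augmented matrix and row-reduce:
[v₁|v₂|w] = 
  [ -1,  -1,  -1]
  [ -1,  -2,  -3]
  [ -3,   2,   7]
R2 → R2 - (1)·R1
R3 → R3 - (3)·R1
R3 → R3 + (5)·R2
REF = 
  [ -1,  -1,  -1]
  [  0,  -1,  -2]
  [  0,   0,   0]

No row of the form [0 0 | nonzero], so the system is consistent. Back-substitution gives c₁ = -1, c₂ = 2: w = (-1)·v₁ + (2)·v₂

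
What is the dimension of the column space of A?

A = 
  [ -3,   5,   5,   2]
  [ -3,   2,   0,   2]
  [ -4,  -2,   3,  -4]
dim(Col(A)) = 3

Row reduce:
R2 → R2 - (1)·R1
R3 → R3 - (4/3)·R1
R3 → R3 - (26/9)·R2
REF = 
  [   -3,     5,     5,     2]
  [    0,    -3,    -5,     0]
  [    0,     0,  97/9, -20/3]
Pivot columns: 1, 2, 3 → 3 pivots.
dim(Col(A)) = number of pivot columns = 3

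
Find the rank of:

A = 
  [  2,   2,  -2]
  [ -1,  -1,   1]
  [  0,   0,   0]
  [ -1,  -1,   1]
rank(A) = 1

Row reduce:
R2 → R2 + (1/2)·R1
R4 → R4 + (1/2)·R1
REF = 
  [  2,   2,  -2]
  [  0,   0,   0]
  [  0,   0,   0]
  [  0,   0,   0]
Pivot columns: 1 → 1 pivot.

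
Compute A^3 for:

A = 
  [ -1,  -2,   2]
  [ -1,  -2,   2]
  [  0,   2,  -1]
A² = A·A:
A²[1,1] = (-1)(-1) + (-2)(-1) + (2)(0) = 3
A²[1,2] = (-1)(-2) + (-2)(-2) + (2)(2) = 10
A²[1,3] = (-1)(2) + (-2)(2) + (2)(-1) = -8
A²[2,1] = (-1)(-1) + (-2)(-1) + (2)(0) = 3
A²[2,2] = (-1)(-2) + (-2)(-2) + (2)(2) = 10
A²[2,3] = (-1)(2) + (-2)(2) + (2)(-1) = -8
A²[3,1] = (0)(-1) + (2)(-1) + (-1)(0) = -2
A²[3,2] = (0)(-2) + (2)(-2) + (-1)(2) = -6
A²[3,3] = (0)(2) + (2)(2) + (-1)(-1) = 5
A² = 
  [  3,  10,  -8]
  [  3,  10,  -8]
  [ -2,  -6,   5]

A^3 = A^2·A:
A^3[1,1] = (3)(-1) + (10)(-1) + (-8)(0) = -13
A^3[1,2] = (3)(-2) + (10)(-2) + (-8)(2) = -42
A^3[1,3] = (3)(2) + (10)(2) + (-8)(-1) = 34
A^3[2,1] = (3)(-1) + (10)(-1) + (-8)(0) = -13
A^3[2,2] = (3)(-2) + (10)(-2) + (-8)(2) = -42
A^3[2,3] = (3)(2) + (10)(2) + (-8)(-1) = 34
A^3[3,1] = (-2)(-1) + (-6)(-1) + (5)(0) = 8
A^3[3,2] = (-2)(-2) + (-6)(-2) + (5)(2) = 26
A^3[3,3] = (-2)(2) + (-6)(2) + (5)(-1) = -21
A^3 = 
  [-13, -42,  34]
  [-13, -42,  34]
  [  8,  26, -21]

Therefore
A^3 = 
  [-13, -42,  34]
  [-13, -42,  34]
  [  8,  26, -21]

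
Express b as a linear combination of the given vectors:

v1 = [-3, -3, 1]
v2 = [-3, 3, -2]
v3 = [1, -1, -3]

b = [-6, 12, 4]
c1 = -1, c2 = 2, c3 = -3

b = -1·v1 + 2·v2 + -3·v3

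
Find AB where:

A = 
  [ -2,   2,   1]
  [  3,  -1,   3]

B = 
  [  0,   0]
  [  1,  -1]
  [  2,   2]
A is 2×3 and B is 3×2, so AB is 2×2. Each entry is (row of A)·(column of B):
AB[1,1] = (-2)(0) + (2)(1) + (1)(2) = 4
AB[1,2] = (-2)(0) + (2)(-1) + (1)(2) = 0
AB[2,1] = (3)(0) + (-1)(1) + (3)(2) = 5
AB[2,2] = (3)(0) + (-1)(-1) + (3)(2) = 7

AB = 
  [  4,   0]
  [  5,   7]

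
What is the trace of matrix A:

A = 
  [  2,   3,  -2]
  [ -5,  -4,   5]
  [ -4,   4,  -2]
-4

tr(A) = 2 + -4 + -2 = -4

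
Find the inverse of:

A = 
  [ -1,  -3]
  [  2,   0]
det(A) = (-1)(0) - (-3)(2) = 6
For a 2×2 matrix, A⁻¹ = (1/det(A)) · [[d, -b], [-c, a]]
    = (1/6) · [[0, 3], [-2, -1]]

A⁻¹ = 
  [   0,  1/2]
  [-1/3, -1/6]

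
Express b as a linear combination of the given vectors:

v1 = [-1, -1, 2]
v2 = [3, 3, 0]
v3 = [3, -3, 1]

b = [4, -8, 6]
c1 = 2, c2 = 0, c3 = 2

b = 2·v1 + 0·v2 + 2·v3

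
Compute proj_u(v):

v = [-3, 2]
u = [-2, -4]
proj_u(v) = [1/5, 2/5]

v·u = (-3)(-2) + (2)(-4) = -2
u·u = (-2)² + (-4)² = 20
proj_u(v) = (v·u / u·u) × u = (-2/20) × u = (-1/10) × u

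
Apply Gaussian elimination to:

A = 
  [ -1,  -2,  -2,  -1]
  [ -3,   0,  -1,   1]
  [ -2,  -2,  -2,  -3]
Row operations:
R2 → R2 - (3)·R1
R3 → R3 - (2)·R1
R3 → R3 - (1/3)·R2

Resulting echelon form:
REF = 
  [  -1,   -2,   -2,   -1]
  [   0,    6,    5,    4]
  [   0,    0,  1/3, -7/3]

Rank = 3 (number of non-zero pivot rows).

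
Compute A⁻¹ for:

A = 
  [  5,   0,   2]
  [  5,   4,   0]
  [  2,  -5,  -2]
det(A) = (5)·((4)(-2) - (0)(-5)) - (0)·((5)(-2) - (0)(2)) + (2)·((5)(-5) - (4)(2))
  = (5)(-8) - (0)(-10) + (2)(-33)
  = -106
det(A) = -106 ≠ 0, so A is invertible.

Cofactors Cᵢⱼ = (-1)ⁱ⁺ʲ·Mᵢⱼ:
C = 
  [ -8,  10, -33]
  [-10, -14,  25]
  [ -8,  10,  20]

adj(A) = Cᵀ:
adj(A) = 
  [ -8, -10,  -8]
  [ 10, -14,  10]
  [-33,  25,  20]

A⁻¹ = (-1/106) · adj(A):
A⁻¹ = 
  [   4/53,    5/53,    4/53]
  [  -5/53,    7/53,   -5/53]
  [ 33/106, -25/106,  -10/53]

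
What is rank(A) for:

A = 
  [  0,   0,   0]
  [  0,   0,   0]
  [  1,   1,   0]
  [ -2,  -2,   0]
Row reduce:
Swap R1 ↔ R3
R4 → R4 + (2)·R1
REF = 
  [  1,   1,   0]
  [  0,   0,   0]
  [  0,   0,   0]
  [  0,   0,   0]
Pivot columns: 1 → 1 pivot.

rank(A) = 1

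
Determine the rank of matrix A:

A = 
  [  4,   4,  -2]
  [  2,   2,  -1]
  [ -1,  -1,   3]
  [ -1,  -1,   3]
rank(A) = 2

Row reduce:
R2 → R2 - (1/2)·R1
R3 → R3 + (1/4)·R1
R4 → R4 + (1/4)·R1
Swap R2 ↔ R3
R4 → R4 - (1)·R2
REF = 
  [  4,   4,  -2]
  [  0,   0, 5/2]
  [  0,   0,   0]
  [  0,   0,   0]
Pivot columns: 1, 3 → 2 pivots.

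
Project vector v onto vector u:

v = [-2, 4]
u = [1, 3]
proj_u(v) = [1, 3]

v·u = (-2)(1) + (4)(3) = 10
u·u = (1)² + (3)² = 10
proj_u(v) = (v·u / u·u) × u = (10/10) × u = (1) × u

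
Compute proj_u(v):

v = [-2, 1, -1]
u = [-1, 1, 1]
v·u = (-2)(-1) + (1)(1) + (-1)(1) = 2
u·u = (-1)² + (1)² + (1)² = 3
proj_u(v) = (v·u / u·u) × u = (2/3) × u

proj_u(v) = [-2/3, 2/3, 2/3]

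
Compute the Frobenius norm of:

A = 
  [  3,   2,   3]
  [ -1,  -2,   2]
||A||_F = 5.568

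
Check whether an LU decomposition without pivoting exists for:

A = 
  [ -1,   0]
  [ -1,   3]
Yes.
A[1,1] = -1 ≠ 0, so Gaussian elimination proceeds without a row swap: multiplier ℓ₂₁ = (-1)/(-1) = 1, and U[2,2] = 3 - (1)(0) = 3.
L = 
  [  1,   0]
  [  1,   1]
U = 
  [ -1,   0]
  [  0,   3]
Check row 2 of LU: [(1)(-1), (1)(0) + 3] = [-1, 3] = row 2 of A ✓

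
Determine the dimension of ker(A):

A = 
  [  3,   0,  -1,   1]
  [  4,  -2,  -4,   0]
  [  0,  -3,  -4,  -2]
nullity(A) = 2

Row reduce:
R2 → R2 - (4/3)·R1
R3 → R3 - (3/2)·R2
REF = 
  [   3,    0,   -1,    1]
  [   0,   -2, -8/3, -4/3]
  [   0,    0,    0,    0]
Pivot columns: 1, 2 → 2 pivots.
rank(A) = 2, so nullity(A) = 4 - 2 = 2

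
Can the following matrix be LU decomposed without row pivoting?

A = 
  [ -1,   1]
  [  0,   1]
Yes.
A[1,1] = -1 ≠ 0, so Gaussian elimination proceeds without a row swap: multiplier ℓ₂₁ = (0)/(-1) = 0, and U[2,2] = 1 - (0)(1) = 1.
L = 
  [  1,   0]
  [  0,   1]
U = 
  [ -1,   1]
  [  0,   1]
Check row 2 of LU: [(0)(-1), (0)(1) + 1] = [0, 1] = row 2 of A ✓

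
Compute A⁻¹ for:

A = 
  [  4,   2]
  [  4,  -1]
det(A) = (4)(-1) - (2)(4) = -12
For a 2×2 matrix, A⁻¹ = (1/det(A)) · [[d, -b], [-c, a]]
    = (-1/12) · [[-1, -2], [-4, 4]]

A⁻¹ = 
  [1/12,  1/6]
  [ 1/3, -1/3]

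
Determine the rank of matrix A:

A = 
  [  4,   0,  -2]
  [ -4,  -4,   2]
rank(A) = 2

Row reduce:
R2 → R2 + (1)·R1
REF = 
  [  4,   0,  -2]
  [  0,  -4,   0]
Pivot columns: 1, 2 → 2 pivots.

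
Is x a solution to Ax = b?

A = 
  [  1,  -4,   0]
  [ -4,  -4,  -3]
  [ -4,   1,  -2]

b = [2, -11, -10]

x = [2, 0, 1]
Yes

Ax = [2, -11, -10] = b ✓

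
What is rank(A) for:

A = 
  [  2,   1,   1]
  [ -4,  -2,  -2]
rank(A) = 1

Row reduce:
R2 → R2 + (2)·R1
REF = 
  [  2,   1,   1]
  [  0,   0,   0]
Pivot columns: 1 → 1 pivot.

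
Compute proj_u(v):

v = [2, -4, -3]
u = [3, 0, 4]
proj_u(v) = [-18/25, 0, -24/25]

v·u = (2)(3) + (-4)(0) + (-3)(4) = -6
u·u = (3)² + (0)² + (4)² = 25
proj_u(v) = (v·u / u·u) × u = (-6/25) × u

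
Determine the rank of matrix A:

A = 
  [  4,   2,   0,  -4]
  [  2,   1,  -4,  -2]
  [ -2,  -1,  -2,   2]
Row reduce:
R2 → R2 - (1/2)·R1
R3 → R3 + (1/2)·R1
R3 → R3 - (1/2)·R2
REF = 
  [  4,   2,   0,  -4]
  [  0,   0,  -4,   0]
  [  0,   0,   0,   0]
Pivot columns: 1, 3 → 2 pivots.

rank(A) = 2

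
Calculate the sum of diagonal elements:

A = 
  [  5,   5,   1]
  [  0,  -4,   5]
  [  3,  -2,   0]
1

tr(A) = 5 + -4 + 0 = 1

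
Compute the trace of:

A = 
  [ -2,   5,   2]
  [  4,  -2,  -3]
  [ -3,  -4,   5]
1

tr(A) = -2 + -2 + 5 = 1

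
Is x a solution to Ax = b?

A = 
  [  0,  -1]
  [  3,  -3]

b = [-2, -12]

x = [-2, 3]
No

Ax = [-3, -15] ≠ b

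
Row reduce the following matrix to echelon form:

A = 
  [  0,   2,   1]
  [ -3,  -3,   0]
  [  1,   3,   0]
Row operations:
Swap R1 ↔ R2
R3 → R3 + (1/3)·R1
R3 → R3 - (1)·R2

Resulting echelon form:
REF = 
  [ -3,  -3,   0]
  [  0,   2,   1]
  [  0,   0,  -1]

Rank = 3 (number of non-zero pivot rows).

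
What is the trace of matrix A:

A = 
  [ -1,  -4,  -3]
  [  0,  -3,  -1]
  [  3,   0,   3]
-1

tr(A) = -1 + -3 + 3 = -1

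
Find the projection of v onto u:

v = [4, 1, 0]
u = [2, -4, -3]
proj_u(v) = [8/29, -16/29, -12/29]

v·u = (4)(2) + (1)(-4) + (0)(-3) = 4
u·u = (2)² + (-4)² + (-3)² = 29
proj_u(v) = (v·u / u·u) × u = (4/29) × u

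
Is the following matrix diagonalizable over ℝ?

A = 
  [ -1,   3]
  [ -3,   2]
No

tr(A) = 1, det(A) = 7
Characteristic polynomial: λ² - tr(A)λ + det(A) = λ² - λ + 7
λ² - λ + 7 = 0  ⇒  λ = (1 ± √((-1)² - 4·(7)))/2 = (1 ± √(-27))/2
  = (1 + 3i√3)/2,  (1 - 3i√3)/2
Eigenvalues: (1 + 3i√3)/2, (1 - 3i√3)/2  (≈ 0.5 + 2.598i, 0.5 - 2.598i)
Has complex eigenvalues (not diagonalizable over ℝ).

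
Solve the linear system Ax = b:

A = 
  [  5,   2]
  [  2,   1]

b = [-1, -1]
Row reduce the augmented matrix [A|b]:
R2 → R2 - (2/5)·R1
REF = 
  [   5,    2,   -1]
  [   0,  1/5, -3/5]

Back-substitution:
x₂ = (-3/5) / (1/5) = -3
x₁ = (-1 - (2)(-3)) / 5 = 1

x = [1, -3]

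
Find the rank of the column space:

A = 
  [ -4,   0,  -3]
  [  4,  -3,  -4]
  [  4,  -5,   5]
Row reduce:
R2 → R2 + (1)·R1
R3 → R3 + (1)·R1
R3 → R3 - (5/3)·R2
REF = 
  [  -4,    0,   -3]
  [   0,   -3,   -7]
  [   0,    0, 41/3]
Pivot columns: 1, 2, 3 → 3 pivots.
dim(Col(A)) = number of pivot columns = 3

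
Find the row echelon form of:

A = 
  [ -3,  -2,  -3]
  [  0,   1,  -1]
Row operations:
No row operations needed (already in echelon form).

Resulting echelon form:
REF = 
  [ -3,  -2,  -3]
  [  0,   1,  -1]

Rank = 2 (number of non-zero pivot rows).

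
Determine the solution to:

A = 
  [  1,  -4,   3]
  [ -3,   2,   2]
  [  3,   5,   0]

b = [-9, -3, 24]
x = [3, 3, 0]

Row reduce the augmented matrix [A|b]:
R2 → R2 + (3)·R1
R3 → R3 - (3)·R1
R3 → R3 + (17/10)·R2
REF = 
  [    1,    -4,     3,    -9]
  [    0,   -10,    11,   -30]
  [    0,     0, 97/10,     0]

Back-substitution:
x₃ = 0 / (97/10) = 0
x₂ = (-30 - (11)(0)) / (-10) = 3
x₁ = (-9 - (-4)(3) - (3)(0)) / 1 = 3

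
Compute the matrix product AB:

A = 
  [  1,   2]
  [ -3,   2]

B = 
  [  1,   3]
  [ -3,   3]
AB = 
  [ -5,   9]
  [ -9,  -3]

A is 2×2 and B is 2×2, so AB is 2×2. Each entry is (row of A)·(column of B):
AB[1,1] = (1)(1) + (2)(-3) = -5
AB[1,2] = (1)(3) + (2)(3) = 9
AB[2,1] = (-3)(1) + (2)(-3) = -9
AB[2,2] = (-3)(3) + (2)(3) = -3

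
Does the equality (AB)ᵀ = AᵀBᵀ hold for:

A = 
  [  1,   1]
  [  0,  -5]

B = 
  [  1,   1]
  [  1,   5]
No

(AB)ᵀ = 
  [  2,  -5]
  [  6, -25]

AᵀBᵀ = 
  [  1,   1]
  [ -4, -24]

The two matrices differ, so (AB)ᵀ ≠ AᵀBᵀ in general. The correct identity is (AB)ᵀ = BᵀAᵀ.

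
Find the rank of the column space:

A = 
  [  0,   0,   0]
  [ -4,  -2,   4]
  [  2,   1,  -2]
dim(Col(A)) = 1

Row reduce:
Swap R1 ↔ R2
R3 → R3 + (1/2)·R1
REF = 
  [ -4,  -2,   4]
  [  0,   0,   0]
  [  0,   0,   0]
Pivot columns: 1 → 1 pivot.
dim(Col(A)) = number of pivot columns = 1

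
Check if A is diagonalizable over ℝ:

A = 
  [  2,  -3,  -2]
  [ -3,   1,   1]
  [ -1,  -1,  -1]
Yes

Characteristic polynomial: det(λI - A) = λ³ - 2λ² - 11λ - 4
By the rational root theorem any rational root is an integer dividing 4; none of those is a root, so p(λ) has no rational roots and hence (being an irreducible cubic) no repeated roots.
Discriminant of the cubic: Δ = 3664
Δ > 0 ⇒ three distinct real eigenvalues: λ ≈ -2.19, -0.3982, 4.588
Three distinct real eigenvalues, so A has 3 independent eigenvectors.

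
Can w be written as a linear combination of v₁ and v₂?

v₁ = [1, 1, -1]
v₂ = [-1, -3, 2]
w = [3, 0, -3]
No

Form the augmented matrix and row-reduce:
[v₁|v₂|w] = 
  [  1,  -1,   3]
  [  1,  -3,   0]
  [ -1,   2,  -3]
R2 → R2 - (1)·R1
R3 → R3 + (1)·R1
R3 → R3 + (1/2)·R2
REF = 
  [   1,   -1,    3]
  [   0,   -2,   -3]
  [   0,    0, -3/2]

Row 3 reads [0 0 | -3/2], i.e. 0 = -3/2, so the system is inconsistent and w ∉ span{v₁, v₂}.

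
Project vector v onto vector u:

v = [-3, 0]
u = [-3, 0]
v·u = (-3)(-3) + (0)(0) = 9
u·u = (-3)² + (0)² = 9
proj_u(v) = (v·u / u·u) × u = (9/9) × u = (1) × u

proj_u(v) = [-3, 0]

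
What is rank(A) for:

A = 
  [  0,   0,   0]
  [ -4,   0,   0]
rank(A) = 1

Row reduce:
Swap R1 ↔ R2
REF = 
  [ -4,   0,   0]
  [  0,   0,   0]
Pivot columns: 1 → 1 pivot.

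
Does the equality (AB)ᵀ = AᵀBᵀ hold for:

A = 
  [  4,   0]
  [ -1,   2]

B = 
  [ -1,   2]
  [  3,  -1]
No

(AB)ᵀ = 
  [ -4,   7]
  [  8,  -4]

AᵀBᵀ = 
  [ -6,  13]
  [  4,  -2]

The two matrices differ, so (AB)ᵀ ≠ AᵀBᵀ in general. The correct identity is (AB)ᵀ = BᵀAᵀ.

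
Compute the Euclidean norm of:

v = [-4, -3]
5

||v||₂ = √((-4)² + (-3)²) = √25 = 5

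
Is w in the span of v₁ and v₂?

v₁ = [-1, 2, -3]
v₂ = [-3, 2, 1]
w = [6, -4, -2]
Yes

Form the augmented matrix and row-reduce:
[v₁|v₂|w] = 
  [ -1,  -3,   6]
  [  2,   2,  -4]
  [ -3,   1,  -2]
R2 → R2 + (2)·R1
R3 → R3 - (3)·R1
R3 → R3 + (5/2)·R2
REF = 
  [ -1,  -3,   6]
  [  0,  -4,   8]
  [  0,   0,   0]

No row of the form [0 0 | nonzero], so the system is consistent. Back-substitution gives c₁ = 0, c₂ = -2: w = (0)·v₁ + (-2)·v₂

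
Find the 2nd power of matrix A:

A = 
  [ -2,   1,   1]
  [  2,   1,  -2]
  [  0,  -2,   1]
A² = A·A:
A²[1,1] = (-2)(-2) + (1)(2) + (1)(0) = 6
A²[1,2] = (-2)(1) + (1)(1) + (1)(-2) = -3
A²[1,3] = (-2)(1) + (1)(-2) + (1)(1) = -3
A²[2,1] = (2)(-2) + (1)(2) + (-2)(0) = -2
A²[2,2] = (2)(1) + (1)(1) + (-2)(-2) = 7
A²[2,3] = (2)(1) + (1)(-2) + (-2)(1) = -2
A²[3,1] = (0)(-2) + (-2)(2) + (1)(0) = -4
A²[3,2] = (0)(1) + (-2)(1) + (1)(-2) = -4
A²[3,3] = (0)(1) + (-2)(-2) + (1)(1) = 5
A² = 
  [  6,  -3,  -3]
  [ -2,   7,  -2]
  [ -4,  -4,   5]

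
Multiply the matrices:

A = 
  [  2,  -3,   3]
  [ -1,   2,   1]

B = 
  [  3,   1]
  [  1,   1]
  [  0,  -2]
A is 2×3 and B is 3×2, so AB is 2×2. Each entry is (row of A)·(column of B):
AB[1,1] = (2)(3) + (-3)(1) + (3)(0) = 3
AB[1,2] = (2)(1) + (-3)(1) + (3)(-2) = -7
AB[2,1] = (-1)(3) + (2)(1) + (1)(0) = -1
AB[2,2] = (-1)(1) + (2)(1) + (1)(-2) = -1

AB = 
  [  3,  -7]
  [ -1,  -1]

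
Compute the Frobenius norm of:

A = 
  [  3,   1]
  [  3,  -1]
||A||_F = 4.472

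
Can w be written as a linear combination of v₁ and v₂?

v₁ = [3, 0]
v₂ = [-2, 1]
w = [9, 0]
Yes

Form the augmented matrix and row-reduce:
[v₁|v₂|w] = 
  [  3,  -2,   9]
  [  0,   1,   0]
(already in echelon form — no row operations needed)

No row of the form [0 0 | nonzero], so the system is consistent. Back-substitution gives c₁ = 3, c₂ = 0: w = (3)·v₁ + (0)·v₂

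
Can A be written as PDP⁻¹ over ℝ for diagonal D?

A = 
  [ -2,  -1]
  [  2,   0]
No

tr(A) = -2, det(A) = 2
Characteristic polynomial: λ² - tr(A)λ + det(A) = λ² + 2λ + 2
λ² + 2λ + 2 = 0  ⇒  λ = (-2 ± √((2)² - 4·(2)))/2 = (-2 ± √(-4))/2
  = -1 + i,  -1 - i
Eigenvalues: -1 + i, -1 - i  (≈ -1 + 1i, -1 - 1i)
Has complex eigenvalues (not diagonalizable over ℝ).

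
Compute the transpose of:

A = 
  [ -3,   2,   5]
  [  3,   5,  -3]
Aᵀ = 
  [ -3,   3]
  [  2,   5]
  [  5,  -3]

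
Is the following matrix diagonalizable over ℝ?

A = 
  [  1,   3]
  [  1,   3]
Yes

tr(A) = 4, det(A) = 0
Characteristic polynomial: λ² - tr(A)λ + det(A) = λ² - 4λ
λ² - 4λ = λ(λ - 4)
Eigenvalues: 4, 0
λ=0: alg. mult. = 1, geom. mult. = 2 - rank(A - (0)I) = 2 - 1 = 1
λ=4: alg. mult. = 1, geom. mult. = 2 - rank(A - (4)I) = 2 - 1 = 1
Sum of geometric multiplicities equals n, so A has n independent eigenvectors.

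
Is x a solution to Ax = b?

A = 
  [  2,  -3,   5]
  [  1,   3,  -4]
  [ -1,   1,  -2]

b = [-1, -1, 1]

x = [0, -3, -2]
Yes

Ax = [-1, -1, 1] = b ✓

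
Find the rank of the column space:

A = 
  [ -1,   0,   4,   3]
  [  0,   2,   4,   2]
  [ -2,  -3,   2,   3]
dim(Col(A)) = 2

Row reduce:
R3 → R3 - (2)·R1
R3 → R3 + (3/2)·R2
REF = 
  [ -1,   0,   4,   3]
  [  0,   2,   4,   2]
  [  0,   0,   0,   0]
Pivot columns: 1, 2 → 2 pivots.
dim(Col(A)) = number of pivot columns = 2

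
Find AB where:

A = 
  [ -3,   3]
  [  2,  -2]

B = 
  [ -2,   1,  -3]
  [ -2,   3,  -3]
A is 2×2 and B is 2×3, so AB is 2×3. Each entry is (row of A)·(column of B):
AB[1,1] = (-3)(-2) + (3)(-2) = 0
AB[1,2] = (-3)(1) + (3)(3) = 6
AB[1,3] = (-3)(-3) + (3)(-3) = 0
AB[2,1] = (2)(-2) + (-2)(-2) = 0
AB[2,2] = (2)(1) + (-2)(3) = -4
AB[2,3] = (2)(-3) + (-2)(-3) = 0

AB = 
  [  0,   6,   0]
  [  0,  -4,   0]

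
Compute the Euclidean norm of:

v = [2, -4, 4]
6

||v||₂ = √((2)² + (-4)² + (4)²) = √36 = 6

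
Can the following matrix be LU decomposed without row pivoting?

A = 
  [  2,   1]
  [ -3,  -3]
Yes.
A[1,1] = 2 ≠ 0, so Gaussian elimination proceeds without a row swap: multiplier ℓ₂₁ = (-3)/(2) = -3/2, and U[2,2] = -3 - (-3/2)(1) = -3/2.
L = 
  [   1,    0]
  [-3/2,    1]
U = 
  [   2,    1]
  [   0, -3/2]
Check row 2 of LU: [(-3/2)(2), (-3/2)(1) + (-3/2)] = [-3, -3] = row 2 of A ✓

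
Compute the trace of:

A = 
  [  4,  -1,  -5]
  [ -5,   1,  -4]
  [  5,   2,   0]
5

tr(A) = 4 + 1 + 0 = 5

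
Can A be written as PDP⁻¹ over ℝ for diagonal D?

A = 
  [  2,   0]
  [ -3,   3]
Yes

tr(A) = 5, det(A) = 6
Characteristic polynomial: λ² - tr(A)λ + det(A) = λ² - 5λ + 6
λ² - 5λ + 6 = (λ - 2)(λ - 3)
Eigenvalues: 3, 2
λ=2: alg. mult. = 1, geom. mult. = 2 - rank(A - (2)I) = 2 - 1 = 1
λ=3: alg. mult. = 1, geom. mult. = 2 - rank(A - (3)I) = 2 - 1 = 1
Sum of geometric multiplicities equals n, so A has n independent eigenvectors.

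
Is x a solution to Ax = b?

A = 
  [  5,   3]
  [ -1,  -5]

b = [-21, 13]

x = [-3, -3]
No

Ax = [-24, 18] ≠ b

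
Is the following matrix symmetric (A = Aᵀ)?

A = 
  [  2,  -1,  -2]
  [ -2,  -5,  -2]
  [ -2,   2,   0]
No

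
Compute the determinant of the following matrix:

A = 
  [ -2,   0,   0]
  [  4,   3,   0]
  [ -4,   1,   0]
Cofactor expansion along row 1:
det(A) = (-2)·((3)(0) - (0)(1)) - (0)·((4)(0) - (0)(-4)) + (0)·((4)(1) - (3)(-4))
  = (-2)(0) - (0)(0) + (0)(16)
  = 0

det(A) = 0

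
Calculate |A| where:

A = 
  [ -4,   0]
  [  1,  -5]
20

For a 2×2 matrix, det = ad - bc = (-4)(-5) - (0)(1) = 20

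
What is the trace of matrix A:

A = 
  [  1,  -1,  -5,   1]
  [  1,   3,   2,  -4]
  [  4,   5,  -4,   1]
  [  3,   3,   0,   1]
1

tr(A) = 1 + 3 + -4 + 1 = 1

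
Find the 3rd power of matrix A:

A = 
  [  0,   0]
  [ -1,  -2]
A^3 = 
  [  0,   0]
  [ -4,  -8]

A² = A·A:
A²[1,1] = (0)(0) + (0)(-1) = 0
A²[1,2] = (0)(0) + (0)(-2) = 0
A²[2,1] = (-1)(0) + (-2)(-1) = 2
A²[2,2] = (-1)(0) + (-2)(-2) = 4
A² = 
  [  0,   0]
  [  2,   4]

A^3 = A^2·A:
A^3[1,1] = (0)(0) + (0)(-1) = 0
A^3[1,2] = (0)(0) + (0)(-2) = 0
A^3[2,1] = (2)(0) + (4)(-1) = -4
A^3[2,2] = (2)(0) + (4)(-2) = -8
A^3 = 
  [  0,   0]
  [ -4,  -8]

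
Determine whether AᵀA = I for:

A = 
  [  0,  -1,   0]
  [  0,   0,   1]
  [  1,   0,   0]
Yes

AᵀA = 
  [  1,   0,   0]
  [  0,   1,   0]
  [  0,   0,   1]
= I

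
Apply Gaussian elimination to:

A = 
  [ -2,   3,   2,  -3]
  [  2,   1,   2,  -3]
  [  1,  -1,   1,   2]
Row operations:
R2 → R2 + (1)·R1
R3 → R3 + (1/2)·R1
R3 → R3 - (1/8)·R2

Resulting echelon form:
REF = 
  [ -2,   3,   2,  -3]
  [  0,   4,   4,  -6]
  [  0,   0, 3/2, 5/4]

Rank = 3 (number of non-zero pivot rows).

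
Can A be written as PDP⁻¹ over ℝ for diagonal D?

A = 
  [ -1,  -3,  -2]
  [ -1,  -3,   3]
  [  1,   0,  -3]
No

Characteristic polynomial: det(λI - A) = λ³ + 7λ² + 14λ + 15
By the rational root theorem any rational root is an integer dividing 15; none of those is a root, so p(λ) has no rational roots and hence (being an irreducible cubic) no repeated roots.
Discriminant of the cubic: Δ = -1567
Δ < 0 ⇒ one real eigenvalue and a complex-conjugate pair: λ ≈ -4.7, -1.15 + 1.367i, -1.15 - 1.367i
Has complex eigenvalues (not diagonalizable over ℝ).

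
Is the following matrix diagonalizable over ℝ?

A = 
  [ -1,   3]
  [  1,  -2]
Yes

tr(A) = -3, det(A) = -1
Characteristic polynomial: λ² - tr(A)λ + det(A) = λ² + 3λ - 1
λ² + 3λ - 1 = 0  ⇒  λ = (-3 ± √((3)² - 4·(-1)))/2 = (-3 ± √(13))/2
  = (-3 + √13)/2,  (-3 - √13)/2
Eigenvalues: (-3 + √13)/2, (-3 - √13)/2  (≈ 0.3028, -3.303)
The two irrational eigenvalues are distinct (simple), so each has alg. mult. = geom. mult. = 1.
Sum of geometric multiplicities equals n, so A has n independent eigenvectors.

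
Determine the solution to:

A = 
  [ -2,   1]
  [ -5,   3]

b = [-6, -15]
x = [3, 0]

Row reduce the augmented matrix [A|b]:
R2 → R2 - (5/2)·R1
REF = 
  [ -2,   1,  -6]
  [  0, 1/2,   0]

Back-substitution:
x₂ = 0 / (1/2) = 0
x₁ = (-6 - (1)(0)) / (-2) = 3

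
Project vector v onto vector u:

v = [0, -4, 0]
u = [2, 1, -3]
v·u = (0)(2) + (-4)(1) + (0)(-3) = -4
u·u = (2)² + (1)² + (-3)² = 14
proj_u(v) = (v·u / u·u) × u = (-4/14) × u = (-2/7) × u

proj_u(v) = [-4/7, -2/7, 6/7]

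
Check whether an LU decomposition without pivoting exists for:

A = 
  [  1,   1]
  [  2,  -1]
Yes.
A[1,1] = 1 ≠ 0, so Gaussian elimination proceeds without a row swap: multiplier ℓ₂₁ = (2)/(1) = 2, and U[2,2] = -1 - (2)(1) = -3.
L = 
  [  1,   0]
  [  2,   1]
U = 
  [  1,   1]
  [  0,  -3]
Check row 2 of LU: [(2)(1), (2)(1) + (-3)] = [2, -1] = row 2 of A ✓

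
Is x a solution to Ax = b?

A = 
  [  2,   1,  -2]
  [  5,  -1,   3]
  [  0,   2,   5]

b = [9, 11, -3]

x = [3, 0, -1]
No

Ax = [8, 12, -5] ≠ b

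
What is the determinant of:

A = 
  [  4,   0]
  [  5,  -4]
For a 2×2 matrix, det = ad - bc = (4)(-4) - (0)(5) = -16

det(A) = -16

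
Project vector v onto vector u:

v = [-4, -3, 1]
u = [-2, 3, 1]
v·u = (-4)(-2) + (-3)(3) + (1)(1) = 0
u·u = (-2)² + (3)² + (1)² = 14
proj_u(v) = (v·u / u·u) × u = (0/14) × u = (0) × u

proj_u(v) = [0, 0, 0]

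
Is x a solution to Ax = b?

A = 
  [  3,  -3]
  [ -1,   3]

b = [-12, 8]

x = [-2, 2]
Yes

Ax = [-12, 8] = b ✓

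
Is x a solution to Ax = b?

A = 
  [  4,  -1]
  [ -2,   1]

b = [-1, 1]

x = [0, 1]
Yes

Ax = [-1, 1] = b ✓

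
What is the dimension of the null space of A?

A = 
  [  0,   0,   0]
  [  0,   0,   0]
nullity(A) = 3

Row reduce:
(no row operations needed)
REF = 
  [  0,   0,   0]
  [  0,   0,   0]
Pivot columns: none → 0 pivots.
rank(A) = 0, so nullity(A) = 3 - 0 = 3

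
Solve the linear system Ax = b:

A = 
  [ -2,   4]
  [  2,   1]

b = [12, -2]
x = [-2, 2]

Row reduce the augmented matrix [A|b]:
R2 → R2 + (1)·R1
REF = 
  [ -2,   4,  12]
  [  0,   5,  10]

Back-substitution:
x₂ = 10 / 5 = 2
x₁ = (12 - (4)(2)) / (-2) = -2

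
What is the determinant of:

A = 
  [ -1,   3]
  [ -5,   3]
For a 2×2 matrix, det = ad - bc = (-1)(3) - (3)(-5) = 12

det(A) = 12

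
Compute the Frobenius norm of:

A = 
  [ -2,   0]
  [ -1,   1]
||A||_F = 2.449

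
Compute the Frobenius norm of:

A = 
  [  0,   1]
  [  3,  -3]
||A||_F = 4.359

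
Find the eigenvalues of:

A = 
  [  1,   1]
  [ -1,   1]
tr(A) = 2, det(A) = 2
Characteristic polynomial: λ² - tr(A)λ + det(A) = λ² - 2λ + 2
λ² - 2λ + 2 = 0  ⇒  λ = (2 ± √((-2)² - 4·(2)))/2 = (2 ± √(-4))/2
  = 1 + i,  1 - i

λ = 1 + i, 1 - i  (≈ 1 + 1i, 1 - 1i)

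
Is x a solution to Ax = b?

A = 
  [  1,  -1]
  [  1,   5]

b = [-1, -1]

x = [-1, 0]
Yes

Ax = [-1, -1] = b ✓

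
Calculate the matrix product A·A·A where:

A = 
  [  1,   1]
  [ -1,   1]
A^3 = 
  [ -2,   2]
  [ -2,  -2]

A² = A·A:
A²[1,1] = (1)(1) + (1)(-1) = 0
A²[1,2] = (1)(1) + (1)(1) = 2
A²[2,1] = (-1)(1) + (1)(-1) = -2
A²[2,2] = (-1)(1) + (1)(1) = 0
A² = 
  [  0,   2]
  [ -2,   0]

A^3 = A^2·A:
A^3[1,1] = (0)(1) + (2)(-1) = -2
A^3[1,2] = (0)(1) + (2)(1) = 2
A^3[2,1] = (-2)(1) + (0)(-1) = -2
A^3[2,2] = (-2)(1) + (0)(1) = -2
A^3 = 
  [ -2,   2]
  [ -2,  -2]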